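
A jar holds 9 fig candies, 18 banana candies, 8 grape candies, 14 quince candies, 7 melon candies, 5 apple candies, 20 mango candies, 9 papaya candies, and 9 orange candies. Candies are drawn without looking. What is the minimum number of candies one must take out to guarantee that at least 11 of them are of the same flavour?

The 9 flavours are the holes; the candies drawn are the pigeons.
To avoid 11 of any one flavour, the worst case takes at most 10 of each flavour, or every candy of a flavour that has fewer than 10.
That gives 9 + 10 + 8 + 10 + 7 + 5 + 10 + 9 + 9 = 77 candies with no flavour reaching 11.
The next candy forces some flavour to 11, so 77 + 1 = 78.

78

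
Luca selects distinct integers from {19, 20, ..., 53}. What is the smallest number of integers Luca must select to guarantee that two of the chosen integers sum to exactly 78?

Group the elements by complementary pair {x, 78−x}: {25,53}, {26,52}, {27,51}, …, giving 14 two-element pairs, the single value 39 (it cannot pair with itself since the integers are distinct), and 6 integers whose partner 78−x falls outside [19,53].
Pigeonhole: treating each of those 21 groups as a pigeonhole, one can pick one integer per group — 21 integers — with no two summing to 78.
The 22nd integer lands in an occupied pair, forcing a sum of 78.

22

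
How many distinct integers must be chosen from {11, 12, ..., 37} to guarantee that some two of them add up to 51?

16

Group the elements by complementary pair {x, 51−x}: {14,37}, {15,36}, {16,35}, …, giving 12 two-element pairs and 3 integers whose partner 51−x falls outside [11,37].
By the pigeonhole principle, treating each of those 15 groups as a pigeonhole, one can pick one integer per group — 15 integers — with no two summing to 51.
The 16th integer lands in an occupied pair, forcing a sum of 51.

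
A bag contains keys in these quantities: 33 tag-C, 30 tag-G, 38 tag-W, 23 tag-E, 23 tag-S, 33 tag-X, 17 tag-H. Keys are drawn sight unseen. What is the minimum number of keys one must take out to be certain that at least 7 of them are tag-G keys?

In the worst case for collecting tag-G keys, every non-tag-G key comes out first.
There are 33 + 38 + 23 + 23 + 33 + 17 = 167 non-tag-G keys altogether.
After those, each further key must be tag-G, so 167 + 7 = 174 draws guarantee 7 tag-G keys.

174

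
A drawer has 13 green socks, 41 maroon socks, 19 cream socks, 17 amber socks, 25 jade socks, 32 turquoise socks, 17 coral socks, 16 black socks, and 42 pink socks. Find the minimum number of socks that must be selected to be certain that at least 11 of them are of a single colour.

91

The 9 colours are the holes; the socks drawn are the pigeons.
To avoid 11 of any one colour, the worst case takes at most 10 of each colour.
That gives 10 + 10 + 10 + 10 + 10 + 10 + 10 + 10 + 10 = 90 socks with no colour reaching 11.
The next sock forces some colour to 11, so 90 + 1 = 91.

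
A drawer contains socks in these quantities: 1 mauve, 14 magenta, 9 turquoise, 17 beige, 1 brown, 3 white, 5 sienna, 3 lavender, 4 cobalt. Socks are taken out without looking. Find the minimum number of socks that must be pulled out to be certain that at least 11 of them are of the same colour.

An adversary could hand out at most 10 socks per colour (7 colours run out sooner): 1 + 10 + 9 + 10 + 1 + 3 + 5 + 3 + 4 = 46 socks and still no colour has 11.
By pigeonhole, one more sock lands in a colour already at 10, so 47 draws are enough and 46 are not.

47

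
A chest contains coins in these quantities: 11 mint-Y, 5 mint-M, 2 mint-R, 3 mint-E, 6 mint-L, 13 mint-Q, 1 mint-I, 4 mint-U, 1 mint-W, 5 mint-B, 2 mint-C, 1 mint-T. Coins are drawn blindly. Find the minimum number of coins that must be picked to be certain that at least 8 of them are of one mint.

By pigeonhole, the 12 mints are the holes; the coins drawn are the pigeons.
To avoid 8 of any one mint, the worst case takes at most 7 of each mint, or every coin of a mint that has fewer than 7.
That gives 7 + 5 + 2 + 3 + 6 + 7 + 1 + 4 + 1 + 5 + 2 + 1 = 44 coins with no mint reaching 8.
The next coin forces some mint to 8, so 44 + 1 = 45.

45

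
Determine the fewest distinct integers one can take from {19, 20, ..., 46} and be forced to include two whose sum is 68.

A set avoiding the sum 68 can contain at most one of each pair {x, 68−x}, plus the 4 elements whose complement lies outside the range or equal to its own complement.
The integers 19, …, 34 (16 of them) are such a set: any two sum to at least 19+20 = 39 and at most 33+34 = 67 < 68.
Pigeonhole: any 17th integer completes one of the 12 pairs, so 17 choices force a sum of 68.

17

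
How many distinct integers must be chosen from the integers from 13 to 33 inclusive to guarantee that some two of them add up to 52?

15

A set avoiding the sum 52 can contain at most one of each pair {x, 52−x}, plus the 7 elements whose complement lies outside the range or equal to its own complement.
The integers 13, …, 26 (14 of them) are such a set: any two sum to at least 13+14 = 27 and at most 25+26 = 51 < 52.
Any 15th integer completes one of the 7 pairs, so 15 choices force a sum of 52.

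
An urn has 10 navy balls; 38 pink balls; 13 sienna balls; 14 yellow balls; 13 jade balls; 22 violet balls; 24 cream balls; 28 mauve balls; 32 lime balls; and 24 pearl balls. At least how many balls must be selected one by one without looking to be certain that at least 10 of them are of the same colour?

91

An adversary could hand out at most 9 balls per colour: 9 + 9 + 9 + 9 + 9 + 9 + 9 + 9 + 9 + 9 = 90 balls and still no colour has 10.
One more ball lands in a colour already at 9, so 91 draws are enough and 90 are not.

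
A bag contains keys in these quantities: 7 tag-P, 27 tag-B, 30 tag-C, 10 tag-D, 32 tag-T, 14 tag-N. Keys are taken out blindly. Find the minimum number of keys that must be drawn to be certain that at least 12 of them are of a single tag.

An adversary could hand out at most 11 keys per tag (tag-P, tag-D run out sooner): 7 + 11 + 11 + 10 + 11 + 11 = 61 keys and still no tag has 12.
By the pigeonhole principle, one more key lands in a tag already at 11, so 62 draws are enough and 61 are not.

62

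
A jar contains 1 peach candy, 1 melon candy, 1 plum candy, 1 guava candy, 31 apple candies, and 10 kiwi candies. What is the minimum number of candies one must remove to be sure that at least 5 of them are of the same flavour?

By pigeonhole, the 6 flavours are the holes; the candies drawn are the pigeons.
To avoid 5 of any one flavour, the worst case takes at most 4 of each flavour, or every candy of a flavour that has fewer than 4.
That gives 1 + 1 + 1 + 1 + 4 + 4 = 12 candies with no flavour reaching 5.
The next candy forces some flavour to 5, so 12 + 1 = 13.

13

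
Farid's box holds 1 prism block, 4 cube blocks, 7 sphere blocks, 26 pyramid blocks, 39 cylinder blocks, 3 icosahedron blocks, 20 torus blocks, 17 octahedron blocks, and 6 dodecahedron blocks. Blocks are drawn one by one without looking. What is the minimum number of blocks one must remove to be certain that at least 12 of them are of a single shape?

66

By the pigeonhole principle, the 9 shapes are the holes; the blocks drawn are the pigeons.
To avoid 12 of any one shape, the worst case takes at most 11 of each shape, or every block of a shape that has fewer than 11.
That gives 1 + 4 + 7 + 11 + 11 + 3 + 11 + 11 + 6 = 65 blocks with no shape reaching 12.
The next block forces some shape to 12, so 65 + 1 = 66.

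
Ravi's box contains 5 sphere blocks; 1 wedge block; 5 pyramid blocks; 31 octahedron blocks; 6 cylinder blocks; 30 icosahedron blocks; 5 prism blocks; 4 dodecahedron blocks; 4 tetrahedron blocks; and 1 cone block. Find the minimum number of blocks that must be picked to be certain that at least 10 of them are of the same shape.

50

Pigeonhole: put each drawn block into a box by shape. The largest draw with every box below 10 takes min(count, 9) from each shape; shapes with fewer than 9 contribute all they have.
Σ min(cᵢ, 9) = 5 + 1 + 5 + 9 + 6 + 9 + 5 + 4 + 4 + 1 = 49.
Draw number 49 + 1 = 50 must push one box to 10.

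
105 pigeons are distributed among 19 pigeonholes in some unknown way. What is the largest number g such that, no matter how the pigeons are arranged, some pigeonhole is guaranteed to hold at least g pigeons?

6

The 19 pigeonholes are the holes and the 105 pigeons are the pigeons.
If every pigeonhole held at most 5 pigeons, the total would be at most 19 × 5 = 95, which is less than 105.
So some pigeonhole holds at least ⌈105/19⌉ = 6 pigeons.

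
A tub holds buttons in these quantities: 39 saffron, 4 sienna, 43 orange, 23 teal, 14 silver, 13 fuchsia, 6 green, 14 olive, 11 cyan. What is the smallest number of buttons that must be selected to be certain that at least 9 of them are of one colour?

An adversary could hand out at most 8 buttons per colour (sienna, green run out sooner): 8 + 4 + 8 + 8 + 8 + 8 + 6 + 8 + 8 = 66 buttons and still no colour has 9.
By the pigeonhole principle, one more button lands in a colour already at 8, so 67 draws are enough and 66 are not.

67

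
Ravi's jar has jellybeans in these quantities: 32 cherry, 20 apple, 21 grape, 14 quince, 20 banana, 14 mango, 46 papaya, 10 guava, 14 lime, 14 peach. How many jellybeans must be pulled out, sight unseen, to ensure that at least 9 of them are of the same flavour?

81

By pigeonhole, the 10 flavours are the holes; the jellybeans drawn are the pigeons.
To avoid 9 of any one flavour, the worst case takes at most 8 of each flavour.
That gives 8 + 8 + 8 + 8 + 8 + 8 + 8 + 8 + 8 + 8 = 80 jellybeans with no flavour reaching 9.
The next jellybean forces some flavour to 9, so 80 + 1 = 81.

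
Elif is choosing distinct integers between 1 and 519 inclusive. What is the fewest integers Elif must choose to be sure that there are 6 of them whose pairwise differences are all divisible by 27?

Integers whose pairwise differences are multiples of 27 are exactly those sharing a remainder mod 27. By the pigeonhole principle, the 27 residue classes mod 27 are the pigeonholes.
With 135 integers one could put 5 in each residue class and have no class reach 6.
The 136th integer pushes some class to 6, so 27·5 + 1 = 136.

136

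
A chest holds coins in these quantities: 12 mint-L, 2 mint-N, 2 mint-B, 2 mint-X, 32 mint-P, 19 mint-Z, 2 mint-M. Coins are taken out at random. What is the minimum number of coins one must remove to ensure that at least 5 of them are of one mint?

An adversary could hand out at most 4 coins per mint (4 mints run out sooner): 4 + 2 + 2 + 2 + 4 + 4 + 2 = 20 coins and still no mint has 5.
By pigeonhole, one more coin lands in a mint already at 4, so 21 draws are enough and 20 are not.

21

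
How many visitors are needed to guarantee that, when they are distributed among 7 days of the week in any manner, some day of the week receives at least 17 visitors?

113

With 112 visitors one could put exactly 16 in each of the 7 days of the week, and no day of the week would reach 17.
One more visitor must land in a day of the week that already has 16, giving it 17.
So 7 × 16 + 1 = 113 visitors are required.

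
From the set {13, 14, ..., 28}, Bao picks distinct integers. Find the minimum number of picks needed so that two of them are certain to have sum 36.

12

A set avoiding the sum 36 can contain at most one of each pair {x, 36−x}, plus the 6 elements whose complement lies outside the range or equal to its own complement.
The integers 18, …, 28 (11 of them) are such a set: any two sum to at least 18+19 = 37 > 36.
By pigeonhole, any 12th integer completes one of the 5 pairs, so 12 choices force a sum of 36.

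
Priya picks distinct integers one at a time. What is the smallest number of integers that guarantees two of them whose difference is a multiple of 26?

27

Integers whose pairwise differences are multiples of 26 are exactly those sharing a remainder mod 26. The 26 residue classes mod 26 are the pigeonholes.
With 26 integers one could put 1 in each residue class and have no class reach 2.
The 27th integer pushes some class to 2, so 26·1 + 1 = 27.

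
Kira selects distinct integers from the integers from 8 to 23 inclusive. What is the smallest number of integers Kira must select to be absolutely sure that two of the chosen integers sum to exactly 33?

Two chosen integers sum to 33 exactly when both halves of some pair {x, 33−x} with 10 ≤ x ≤ 33−x ≤ 23 are chosen — 7 such pairs.
The remaining 2 elements (those with no distinct partner in range) can never complete a 33-sum, so the worst case takes all of them and one from each pair: 2 + 7 = 9.
The 10th integer has to be the second member of some pair, so 9 + 1 = 10.

10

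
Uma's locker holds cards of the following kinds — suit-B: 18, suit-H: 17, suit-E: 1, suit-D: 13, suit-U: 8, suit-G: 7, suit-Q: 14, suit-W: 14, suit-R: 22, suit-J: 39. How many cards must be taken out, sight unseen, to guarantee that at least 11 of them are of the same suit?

87

The 10 suits are the holes; the cards drawn are the pigeons.
To avoid 11 of any one suit, the worst case takes at most 10 of each suit, or every card of a suit that has fewer than 10.
That gives 10 + 10 + 1 + 10 + 8 + 7 + 10 + 10 + 10 + 10 = 86 cards with no suit reaching 11.
The next card forces some suit to 11, so 86 + 1 = 87.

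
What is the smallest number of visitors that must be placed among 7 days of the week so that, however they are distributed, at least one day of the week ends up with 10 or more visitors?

With 63 visitors one could put exactly 9 in each of the 7 days of the week, and no day of the week would reach 10.
Pigeonhole: one more visitor must land in a day of the week that already has 9, giving it 10.
So 7 × 9 + 1 = 64 visitors are required.

64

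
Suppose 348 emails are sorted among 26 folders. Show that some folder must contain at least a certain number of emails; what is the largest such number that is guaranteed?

14

By pigeonhole, the 26 folders are the holes and the 348 emails are the pigeons.
If every folder held at most 13 emails, the total would be at most 26 × 13 = 338, which is less than 348.
So some folder holds at least ⌈348/26⌉ = 14 emails.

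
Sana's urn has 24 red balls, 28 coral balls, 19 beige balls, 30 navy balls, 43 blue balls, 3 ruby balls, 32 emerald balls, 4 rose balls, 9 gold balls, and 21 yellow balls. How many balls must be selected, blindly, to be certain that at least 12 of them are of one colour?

94

The 10 colours are the holes; the balls drawn are the pigeons.
To avoid 12 of any one colour, the worst case takes at most 11 of each colour, or every ball of a colour that has fewer than 11.
That gives 11 + 11 + 11 + 11 + 11 + 3 + 11 + 4 + 9 + 11 = 93 balls with no colour reaching 12.
The next ball forces some colour to 12, so 93 + 1 = 94.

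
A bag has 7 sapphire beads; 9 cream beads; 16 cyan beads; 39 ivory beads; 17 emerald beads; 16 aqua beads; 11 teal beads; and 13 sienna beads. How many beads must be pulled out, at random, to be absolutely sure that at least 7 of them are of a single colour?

49

Pigeonhole: put each drawn bead into a box by colour. The largest draw with every box below 7 takes min(count, 6) from each colour.
Σ min(cᵢ, 6) = 6 + 6 + 6 + 6 + 6 + 6 + 6 + 6 = 48.
Draw number 48 + 1 = 49 must push one box to 7.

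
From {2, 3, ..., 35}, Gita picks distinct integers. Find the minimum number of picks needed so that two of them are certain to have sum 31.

Two chosen integers sum to 31 exactly when both halves of some pair {x, 31−x} with 2 ≤ x ≤ 31−x ≤ 29 are chosen — 14 such pairs.
The remaining 6 elements (those with no distinct partner in range) can never complete a 31-sum, so the worst case takes all of them and one from each pair: 6 + 14 = 20.
By the pigeonhole principle, the 21st integer has to be the second member of some pair, so 20 + 1 = 21.

21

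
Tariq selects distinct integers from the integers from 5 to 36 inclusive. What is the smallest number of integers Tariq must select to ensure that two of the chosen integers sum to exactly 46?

20

A set avoiding the sum 46 can contain at most one of each pair {x, 46−x}, plus the 6 elements whose complement lies outside the range or equal to its own complement.
The integers 5, …, 23 (19 of them) are such a set: any two sum to at least 5+6 = 11 and at most 22+23 = 45 < 46.
Any 20th integer completes one of the 13 pairs, so 20 choices force a sum of 46.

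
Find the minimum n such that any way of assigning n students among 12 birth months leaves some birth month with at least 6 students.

61

With 60 students one could put exactly 5 in each of the 12 birth months, and no birth month would reach 6.
By pigeonhole, one more student must land in a birth month that already has 5, giving it 6.
So 12 × 5 + 1 = 61 students are required.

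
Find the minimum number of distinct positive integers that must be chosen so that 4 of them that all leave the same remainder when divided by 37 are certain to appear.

The 37 residue classes mod 37 are the pigeonholes.
With 111 integers one could put 3 in each residue class and have no class reach 4.
The 112th integer pushes some class to 4, so 37·3 + 1 = 112.

112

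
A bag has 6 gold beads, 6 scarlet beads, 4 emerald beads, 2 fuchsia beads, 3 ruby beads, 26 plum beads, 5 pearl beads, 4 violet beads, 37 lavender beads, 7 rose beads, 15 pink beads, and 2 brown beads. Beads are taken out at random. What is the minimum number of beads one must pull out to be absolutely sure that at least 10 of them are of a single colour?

67

An adversary could hand out at most 9 beads per colour (9 colours run out sooner): 6 + 6 + 4 + 2 + 3 + 9 + 5 + 4 + 9 + 7 + 9 + 2 = 66 beads and still no colour has 10.
One more bead lands in a colour already at 9, so 67 draws are enough and 66 are not.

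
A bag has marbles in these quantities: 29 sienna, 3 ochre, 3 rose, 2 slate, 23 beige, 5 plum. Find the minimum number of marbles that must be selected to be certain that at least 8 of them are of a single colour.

28

The 6 colours are the holes; the marbles drawn are the pigeons.
To avoid 8 of any one colour, the worst case takes at most 7 of each colour, or every marble of a colour that has fewer than 7.
That gives 7 + 3 + 3 + 2 + 7 + 5 = 27 marbles with no colour reaching 8.
The next marble forces some colour to 8, so 27 + 1 = 28.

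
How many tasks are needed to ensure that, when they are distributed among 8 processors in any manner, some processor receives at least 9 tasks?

65

With 64 tasks one could put exactly 8 in each of the 8 processors, and no processor would reach 9.
One more task must land in a processor that already has 8, giving it 9.
So 8 × 8 + 1 = 65 tasks are required.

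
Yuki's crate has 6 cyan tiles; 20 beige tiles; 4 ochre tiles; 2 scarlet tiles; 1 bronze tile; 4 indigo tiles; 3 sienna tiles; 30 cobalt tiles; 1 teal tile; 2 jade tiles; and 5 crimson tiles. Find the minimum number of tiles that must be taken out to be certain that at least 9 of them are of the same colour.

The 11 colours are the holes; the tiles drawn are the pigeons.
To avoid 9 of any one colour, the worst case takes at most 8 of each colour, or every tile of a colour that has fewer than 8.
That gives 6 + 8 + 4 + 2 + 1 + 4 + 3 + 8 + 1 + 2 + 5 = 44 tiles with no colour reaching 9.
The next tile forces some colour to 9, so 44 + 1 = 45.

45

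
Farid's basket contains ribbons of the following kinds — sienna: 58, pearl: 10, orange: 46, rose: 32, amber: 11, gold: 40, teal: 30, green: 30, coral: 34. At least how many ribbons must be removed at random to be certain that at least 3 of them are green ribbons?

In the worst case for collecting green ribbons, every non-green ribbon comes out first.
There are 58 + 10 + 46 + 32 + 11 + 40 + 30 + 34 = 261 non-green ribbons altogether.
After those, each further ribbon must be green, so 261 + 3 = 264 draws guarantee 3 green ribbons.

264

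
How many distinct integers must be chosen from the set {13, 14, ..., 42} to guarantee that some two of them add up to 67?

22

Two chosen integers sum to 67 exactly when both halves of some pair {x, 67−x} with 25 ≤ x ≤ 67−x ≤ 42 are chosen — 9 such pairs.
The remaining 12 elements (those with no distinct partner in range) can never complete a 67-sum, so the worst case takes all of them and one from each pair: 12 + 9 = 21.
Pigeonhole: the 22nd integer has to be the second member of some pair, so 21 + 1 = 22.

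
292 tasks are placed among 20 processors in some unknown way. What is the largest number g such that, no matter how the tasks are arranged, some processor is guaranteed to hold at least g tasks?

Pigeonhole: the 20 processors are the holes and the 292 tasks are the pigeons.
If every processor held at most 14 tasks, the total would be at most 20 × 14 = 280, which is less than 292.
So some processor holds at least ⌈292/20⌉ = 15 tasks.

15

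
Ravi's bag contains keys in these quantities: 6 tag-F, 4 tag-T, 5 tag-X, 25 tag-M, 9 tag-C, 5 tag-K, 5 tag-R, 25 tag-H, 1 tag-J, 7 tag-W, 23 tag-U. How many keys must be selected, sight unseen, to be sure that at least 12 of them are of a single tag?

Pigeonhole: the 11 tags are the holes; the keys drawn are the pigeons.
To avoid 12 of any one tag, the worst case takes at most 11 of each tag, or every key of a tag that has fewer than 11.
That gives 6 + 4 + 5 + 11 + 9 + 5 + 5 + 11 + 1 + 7 + 11 = 75 keys with no tag reaching 12.
The next key forces some tag to 12, so 75 + 1 = 76.

76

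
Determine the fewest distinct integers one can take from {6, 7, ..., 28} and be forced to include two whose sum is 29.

15

Two chosen integers sum to 29 exactly when both halves of some pair {x, 29−x} with 6 ≤ x ≤ 29−x ≤ 23 are chosen — 9 such pairs.
The remaining 5 elements (those with no distinct partner in range) can never complete a 29-sum, so the worst case takes all of them and one from each pair: 5 + 9 = 14.
The 15th integer has to be the second member of some pair, so 14 + 1 = 15.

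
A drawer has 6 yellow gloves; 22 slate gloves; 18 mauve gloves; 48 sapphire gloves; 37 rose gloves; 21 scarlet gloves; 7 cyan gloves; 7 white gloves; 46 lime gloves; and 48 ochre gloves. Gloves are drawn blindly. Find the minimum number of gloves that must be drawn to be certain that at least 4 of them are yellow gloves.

258

In the worst case for collecting yellow gloves, every non-yellow glove comes out first.
There are 22 + 18 + 48 + 37 + 21 + 7 + 7 + 46 + 48 = 254 non-yellow gloves altogether.
After those, each further glove must be yellow, so 254 + 4 = 258 draws guarantee 4 yellow gloves.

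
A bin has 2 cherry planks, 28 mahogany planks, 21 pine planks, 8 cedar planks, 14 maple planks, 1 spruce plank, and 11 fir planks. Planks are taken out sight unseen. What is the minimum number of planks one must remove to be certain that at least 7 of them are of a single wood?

34

Put each drawn plank into a box by wood. The largest draw with every box below 7 takes min(count, 6) from each wood; woods with fewer than 6 contribute all they have.
Σ min(cᵢ, 6) = 2 + 6 + 6 + 6 + 6 + 1 + 6 = 33.
Draw number 33 + 1 = 34 must push one box to 7.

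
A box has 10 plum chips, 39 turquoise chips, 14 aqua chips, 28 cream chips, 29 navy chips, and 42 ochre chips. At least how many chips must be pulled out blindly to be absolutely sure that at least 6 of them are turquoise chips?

In the worst case for collecting turquoise chips, every non-turquoise chip comes out first.
There are 10 + 14 + 28 + 29 + 42 = 123 non-turquoise chips altogether.
After those, each further chip must be turquoise, so 123 + 6 = 129 draws guarantee 6 turquoise chips.

129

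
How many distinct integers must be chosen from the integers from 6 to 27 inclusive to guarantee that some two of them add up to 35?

13

A set avoiding the sum 35 can contain at most one of each pair {x, 35−x}, plus the 2 elements whose complement lies outside the range.
The integers 6, …, 17 (12 of them) are such a set: any two sum to at least 6+7 = 13 and at most 16+17 = 33 < 35.
Pigeonhole: any 13th integer completes one of the 10 pairs, so 13 choices force a sum of 35.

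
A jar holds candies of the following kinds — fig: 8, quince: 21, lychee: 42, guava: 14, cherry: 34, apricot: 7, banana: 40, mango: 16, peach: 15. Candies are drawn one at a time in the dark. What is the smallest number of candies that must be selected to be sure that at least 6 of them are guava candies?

189

In the worst case for collecting guava candies, every non-guava candy comes out first.
There are 8 + 21 + 42 + 34 + 7 + 40 + 16 + 15 = 183 non-guava candies altogether.
After those, each further candy must be guava, so 183 + 6 = 189 draws guarantee 6 guava candies.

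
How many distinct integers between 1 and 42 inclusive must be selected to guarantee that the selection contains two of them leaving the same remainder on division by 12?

13

The 12 residue classes mod 12 are the pigeonholes.
With 12 integers one could put 1 in each residue class and have no class reach 2.
The 13th integer pushes some class to 2, so 12·1 + 1 = 13.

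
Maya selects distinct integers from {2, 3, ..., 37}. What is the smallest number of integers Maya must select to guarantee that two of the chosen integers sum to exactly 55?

Two chosen integers sum to 55 exactly when both halves of some pair {x, 55−x} with 18 ≤ x ≤ 55−x ≤ 37 are chosen — 10 such pairs.
The remaining 16 elements (those with no distinct partner in range) can never complete a 55-sum, so the worst case takes all of them and one from each pair: 16 + 10 = 26.
By the pigeonhole principle, the 27th integer has to be the second member of some pair, so 26 + 1 = 27.

27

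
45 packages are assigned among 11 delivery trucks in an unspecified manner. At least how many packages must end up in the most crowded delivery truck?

The 11 delivery trucks are the holes and the 45 packages are the pigeons.
If every delivery truck held at most 4 packages, the total would be at most 11 × 4 = 44, which is less than 45.
So some delivery truck holds at least ⌈45/11⌉ = 5 packages.

5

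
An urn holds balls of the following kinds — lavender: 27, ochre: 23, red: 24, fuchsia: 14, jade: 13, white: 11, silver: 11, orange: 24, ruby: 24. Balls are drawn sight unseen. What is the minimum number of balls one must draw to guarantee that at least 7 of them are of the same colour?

55

An adversary could hand out at most 6 balls per colour: 6 + 6 + 6 + 6 + 6 + 6 + 6 + 6 + 6 = 54 balls and still no colour has 7.
One more ball lands in a colour already at 6, so 55 draws are enough and 54 are not.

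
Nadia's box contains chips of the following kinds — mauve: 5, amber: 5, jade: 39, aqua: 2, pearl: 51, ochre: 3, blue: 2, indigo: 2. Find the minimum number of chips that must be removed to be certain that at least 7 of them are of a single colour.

32

An adversary could hand out at most 6 chips per colour (6 colours run out sooner): 5 + 5 + 6 + 2 + 6 + 3 + 2 + 2 = 31 chips and still no colour has 7.
Pigeonhole: one more chip lands in a colour already at 6, so 32 draws are enough and 31 are not.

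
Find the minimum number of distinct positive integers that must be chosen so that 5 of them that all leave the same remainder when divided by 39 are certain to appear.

By the pigeonhole principle, the 39 residue classes mod 39 are the pigeonholes.
With 156 integers one could put 4 in each residue class and have no class reach 5.
The 157th integer pushes some class to 5, so 39·4 + 1 = 157.

157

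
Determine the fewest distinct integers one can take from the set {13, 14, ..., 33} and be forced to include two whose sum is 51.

14

Group the elements by complementary pair {x, 51−x}: {18,33}, {19,32}, {20,31}, …, giving 8 two-element pairs and 5 integers whose partner 51−x falls outside [13,33].
By pigeonhole, treating each of those 13 groups as a pigeonhole, one can pick one integer per group — 13 integers — with no two summing to 51.
The 14th integer lands in an occupied pair, forcing a sum of 51.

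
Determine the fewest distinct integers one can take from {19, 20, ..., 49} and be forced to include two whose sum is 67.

17

A set avoiding the sum 67 can contain at most one of each pair {x, 67−x}, plus the 1 element whose complement lies outside the range.
The integers 34, …, 49 (16 of them) are such a set: any two sum to at least 34+35 = 69 > 67.
Any 17th integer completes one of the 15 pairs, so 17 choices force a sum of 67.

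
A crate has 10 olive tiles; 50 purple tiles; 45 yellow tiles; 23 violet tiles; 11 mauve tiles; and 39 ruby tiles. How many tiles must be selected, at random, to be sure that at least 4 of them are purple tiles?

132

In the worst case for collecting purple tiles, every non-purple tile comes out first.
There are 10 + 45 + 23 + 11 + 39 = 128 non-purple tiles altogether.
After those, each further tile must be purple, so 128 + 4 = 132 draws guarantee 4 purple tiles.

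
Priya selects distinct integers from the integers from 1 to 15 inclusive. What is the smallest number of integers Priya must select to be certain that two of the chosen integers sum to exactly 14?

Two chosen integers sum to 14 exactly when both halves of some pair {x, 14−x} with 1 ≤ x ≤ 14−x ≤ 13 are chosen — 6 such pairs.
The remaining 3 elements (those with no distinct partner in range) can never complete a 14-sum, so the worst case takes all of them and one from each pair: 3 + 6 = 9.
Pigeonhole: the 10th integer has to be the second member of some pair, so 9 + 1 = 10.

10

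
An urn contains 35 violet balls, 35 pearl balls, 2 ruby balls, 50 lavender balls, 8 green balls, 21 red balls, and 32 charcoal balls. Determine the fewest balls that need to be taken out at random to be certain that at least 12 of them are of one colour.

By the pigeonhole principle, put each drawn ball into a box by colour. The largest draw with every box below 12 takes min(count, 11) from each colour; colours with fewer than 11 contribute all they have.
Σ min(cᵢ, 11) = 11 + 11 + 2 + 11 + 8 + 11 + 11 = 65.
Draw number 65 + 1 = 66 must push one box to 12.

66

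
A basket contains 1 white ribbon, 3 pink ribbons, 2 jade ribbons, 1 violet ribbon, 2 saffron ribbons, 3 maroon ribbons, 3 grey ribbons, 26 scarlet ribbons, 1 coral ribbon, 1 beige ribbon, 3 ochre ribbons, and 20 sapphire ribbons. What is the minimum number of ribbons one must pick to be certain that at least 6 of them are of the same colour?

By pigeonhole, put each drawn ribbon into a box by colour. The largest draw with every box below 6 takes min(count, 5) from each colour; colours with fewer than 5 contribute all they have.
Σ min(cᵢ, 5) = 1 + 3 + 2 + 1 + 2 + 3 + 3 + 5 + 1 + 1 + 3 + 5 = 30.
Draw number 30 + 1 = 31 must push one box to 6.

31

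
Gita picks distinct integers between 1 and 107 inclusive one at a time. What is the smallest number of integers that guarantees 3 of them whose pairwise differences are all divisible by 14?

Integers whose pairwise differences are multiples of 14 are exactly those sharing a remainder mod 14. Pigeonhole: the 14 residue classes mod 14 are the pigeonholes.
With 28 integers one could put 2 in each residue class and have no class reach 3.
The 29th integer pushes some class to 3, so 14·2 + 1 = 29.

29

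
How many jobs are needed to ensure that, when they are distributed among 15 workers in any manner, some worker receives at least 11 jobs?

With 150 jobs one could put exactly 10 in each of the 15 workers, and no worker would reach 11.
One more job must land in a worker that already has 10, giving it 11.
So 15 × 10 + 1 = 151 jobs are required.

151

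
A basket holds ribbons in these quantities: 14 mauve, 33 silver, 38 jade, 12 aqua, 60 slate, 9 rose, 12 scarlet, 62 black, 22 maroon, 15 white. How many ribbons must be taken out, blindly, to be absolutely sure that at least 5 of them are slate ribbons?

In the worst case for collecting slate ribbons, every non-slate ribbon comes out first.
There are 14 + 33 + 38 + 12 + 9 + 12 + 62 + 22 + 15 = 217 non-slate ribbons altogether.
After those, each further ribbon must be slate, so 217 + 5 = 222 draws guarantee 5 slate ribbons.

222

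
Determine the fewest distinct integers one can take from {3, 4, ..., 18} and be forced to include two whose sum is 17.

11

Two chosen integers sum to 17 exactly when both halves of some pair {x, 17−x} with 3 ≤ x ≤ 17−x ≤ 14 are chosen — 6 such pairs.
The remaining 4 elements (those with no distinct partner in range) can never complete a 17-sum, so the worst case takes all of them and one from each pair: 4 + 6 = 10.
By the pigeonhole principle, the 11th integer has to be the second member of some pair, so 10 + 1 = 11.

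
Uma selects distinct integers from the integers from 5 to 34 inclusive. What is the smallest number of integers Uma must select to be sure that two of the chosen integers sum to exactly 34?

19

A set avoiding the sum 34 can contain at most one of each pair {x, 34−x}, plus the 6 elements whose complement lies outside the range or equal to its own complement.
The integers 17, …, 34 (18 of them) are such a set: any two sum to at least 17+18 = 35 > 34.
By the pigeonhole principle, any 19th integer completes one of the 12 pairs, so 19 choices force a sum of 34.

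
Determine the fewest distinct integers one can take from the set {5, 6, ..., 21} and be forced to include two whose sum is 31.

12

Group the elements by complementary pair {x, 31−x}: {10,21}, {11,20}, {12,19}, …, giving 6 two-element pairs and 5 integers whose partner 31−x falls outside [5,21].
By the pigeonhole principle, treating each of those 11 groups as a pigeonhole, one can pick one integer per group — 11 integers — with no two summing to 31.
The 12th integer lands in an occupied pair, forcing a sum of 31.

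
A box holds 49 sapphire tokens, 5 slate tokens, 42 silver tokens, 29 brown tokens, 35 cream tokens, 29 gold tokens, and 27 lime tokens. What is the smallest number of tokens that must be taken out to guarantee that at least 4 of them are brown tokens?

191

In the worst case for collecting brown tokens, every non-brown token comes out first.
There are 49 + 5 + 42 + 35 + 29 + 27 = 187 non-brown tokens altogether.
After those, each further token must be brown, so 187 + 4 = 191 draws guarantee 4 brown tokens.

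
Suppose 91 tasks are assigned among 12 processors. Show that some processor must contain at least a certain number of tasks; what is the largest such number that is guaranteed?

8

The 12 processors are the holes and the 91 tasks are the pigeons.
If every processor held at most 7 tasks, the total would be at most 12 × 7 = 84, which is less than 91.
So some processor holds at least ⌈91/12⌉ = 8 tasks.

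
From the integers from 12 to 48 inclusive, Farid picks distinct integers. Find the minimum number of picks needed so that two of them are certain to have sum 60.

Two chosen integers sum to 60 exactly when both halves of some pair {x, 60−x} with 12 ≤ x ≤ 60−x ≤ 48 are chosen — 18 such pairs.
The remaining 1 element (those with no distinct partner in range) can never complete a 60-sum, so the worst case takes all of them and one from each pair: 1 + 18 = 19.
By the pigeonhole principle, the 20th integer has to be the second member of some pair, so 19 + 1 = 20.

20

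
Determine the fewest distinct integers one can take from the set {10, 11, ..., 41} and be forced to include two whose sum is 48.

19

A set avoiding the sum 48 can contain at most one of each pair {x, 48−x}, plus the 4 elements whose complement lies outside the range or equal to its own complement.
The integers 24, …, 41 (18 of them) are such a set: any two sum to at least 24+25 = 49 > 48.
Pigeonhole: any 19th integer completes one of the 14 pairs, so 19 choices force a sum of 48.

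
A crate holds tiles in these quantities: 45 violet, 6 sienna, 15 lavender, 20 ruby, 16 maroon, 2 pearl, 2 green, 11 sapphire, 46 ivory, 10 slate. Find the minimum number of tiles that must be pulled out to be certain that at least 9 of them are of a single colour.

67

The 10 colours are the holes; the tiles drawn are the pigeons.
To avoid 9 of any one colour, the worst case takes at most 8 of each colour, or every tile of a colour that has fewer than 8.
That gives 8 + 6 + 8 + 8 + 8 + 2 + 2 + 8 + 8 + 8 = 66 tiles with no colour reaching 9.
The next tile forces some colour to 9, so 66 + 1 = 67.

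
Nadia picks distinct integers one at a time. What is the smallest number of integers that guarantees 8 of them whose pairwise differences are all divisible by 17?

120

Integers whose pairwise differences are multiples of 17 are exactly those sharing a remainder mod 17. Pigeonhole: the 17 residue classes mod 17 are the pigeonholes.
With 119 integers one could put 7 in each residue class and have no class reach 8.
The 120th integer pushes some class to 8, so 17·7 + 1 = 120.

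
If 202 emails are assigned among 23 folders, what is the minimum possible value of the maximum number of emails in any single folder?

9

By the pigeonhole principle, the 23 folders are the holes and the 202 emails are the pigeons.
If every folder held at most 8 emails, the total would be at most 23 × 8 = 184, which is less than 202.
So some folder holds at least ⌈202/23⌉ = 9 emails.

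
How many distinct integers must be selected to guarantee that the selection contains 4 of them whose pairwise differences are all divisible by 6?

Integers whose pairwise differences are multiples of 6 are exactly those sharing a remainder mod 6. The 6 residue classes mod 6 are the pigeonholes.
With 18 integers one could put 3 in each residue class and have no class reach 4.
The 19th integer pushes some class to 4, so 6·3 + 1 = 19.

19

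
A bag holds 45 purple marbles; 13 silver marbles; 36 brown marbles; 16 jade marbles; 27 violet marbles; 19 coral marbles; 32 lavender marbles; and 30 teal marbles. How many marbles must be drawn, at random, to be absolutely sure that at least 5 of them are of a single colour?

33

An adversary could hand out at most 4 marbles per colour: 4 + 4 + 4 + 4 + 4 + 4 + 4 + 4 = 32 marbles and still no colour has 5.
By the pigeonhole principle, one more marble lands in a colour already at 4, so 33 draws are enough and 32 are not.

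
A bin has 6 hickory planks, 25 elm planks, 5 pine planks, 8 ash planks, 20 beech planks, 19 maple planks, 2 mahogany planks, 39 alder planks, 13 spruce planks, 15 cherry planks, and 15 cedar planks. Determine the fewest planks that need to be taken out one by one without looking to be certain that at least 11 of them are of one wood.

92

By pigeonhole, the 11 woods are the holes; the planks drawn are the pigeons.
To avoid 11 of any one wood, the worst case takes at most 10 of each wood, or every plank of a wood that has fewer than 10.
That gives 6 + 10 + 5 + 8 + 10 + 10 + 2 + 10 + 10 + 10 + 10 = 91 planks with no wood reaching 11.
The next plank forces some wood to 11, so 91 + 1 = 92.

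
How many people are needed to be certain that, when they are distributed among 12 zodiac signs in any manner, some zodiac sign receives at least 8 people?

With 84 people one could put exactly 7 in each of the 12 zodiac signs, and no zodiac sign would reach 8.
By the pigeonhole principle, one more person must land in a zodiac sign that already has 7, giving it 8.
So 12 × 7 + 1 = 85 people are required.

85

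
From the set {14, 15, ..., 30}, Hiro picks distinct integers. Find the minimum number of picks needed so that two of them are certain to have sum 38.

A set avoiding the sum 38 can contain at most one of each pair {x, 38−x}, plus the 7 elements whose complement lies outside the range or equal to its own complement.
The integers 19, …, 30 (12 of them) are such a set: any two sum to at least 19+20 = 39 > 38.
Pigeonhole: any 13th integer completes one of the 5 pairs, so 13 choices force a sum of 38.

13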